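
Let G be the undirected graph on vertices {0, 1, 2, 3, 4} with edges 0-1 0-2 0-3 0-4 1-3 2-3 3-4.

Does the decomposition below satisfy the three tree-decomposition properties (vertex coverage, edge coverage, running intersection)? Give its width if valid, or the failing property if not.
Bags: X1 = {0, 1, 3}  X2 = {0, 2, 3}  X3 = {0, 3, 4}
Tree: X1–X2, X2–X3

Yes; width 2.

Checking the three conditions: (i) the bags cover all of {0, 1, 2, 3, 4}; (ii) for each edge, some bag contains both endpoints; (iii) the bags containing any fixed vertex form a subtree. All hold, so the decomposition is valid with width 3 − 1 = 2.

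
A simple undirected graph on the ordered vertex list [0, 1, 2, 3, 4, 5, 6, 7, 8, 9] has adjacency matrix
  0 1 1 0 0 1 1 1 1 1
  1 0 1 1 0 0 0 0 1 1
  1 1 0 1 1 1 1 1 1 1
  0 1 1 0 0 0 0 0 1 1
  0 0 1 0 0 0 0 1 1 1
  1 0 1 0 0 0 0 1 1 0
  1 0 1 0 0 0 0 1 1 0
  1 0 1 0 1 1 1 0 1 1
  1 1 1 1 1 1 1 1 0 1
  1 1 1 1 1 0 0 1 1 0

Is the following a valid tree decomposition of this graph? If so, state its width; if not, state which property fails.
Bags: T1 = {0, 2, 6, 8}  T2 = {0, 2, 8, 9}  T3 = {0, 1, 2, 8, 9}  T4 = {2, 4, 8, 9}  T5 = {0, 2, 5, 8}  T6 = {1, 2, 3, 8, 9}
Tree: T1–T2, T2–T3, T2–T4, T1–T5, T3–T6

No — vertex 7 appears in no bag.

A tree decomposition must satisfy three properties: every vertex lies in some bag; for every edge, both endpoints lie together in some bag; and for every vertex, the bags containing it form a connected subtree. Here vertex 7 appears in no bag, so the decomposition is invalid.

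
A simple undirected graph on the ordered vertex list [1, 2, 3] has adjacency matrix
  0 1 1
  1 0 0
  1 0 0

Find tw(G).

1

A width-1 tree decomposition is:
Bags: B1 = {1, 3}  B2 = {1, 2}
Tree: B1–B2
Each bag holds 2 vertices, so the decomposition has width 1, which upper-bounds the treewidth. Any graph with an edge has treewidth ≥ 1, and G has the edge 1–3. Hence tw(G) = 1 exactly.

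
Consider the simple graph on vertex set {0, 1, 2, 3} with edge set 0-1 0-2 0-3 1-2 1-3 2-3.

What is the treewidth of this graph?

3

A width-3 tree decomposition is:
Bags: B1 = {0, 1, 2, 3}
Tree: (single bag)
A single bag containing all 4 vertices is trivially a valid decomposition of width 3. On the other hand G contains the 4-clique {0, 1, 2, 3}. A clique must lie in a single bag of any decomposition, so no decomposition can have width below 3. Hence tw(G) = 3 exactly.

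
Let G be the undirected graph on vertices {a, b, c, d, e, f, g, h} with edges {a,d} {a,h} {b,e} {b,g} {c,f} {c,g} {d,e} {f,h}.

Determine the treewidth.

A width-2 tree decomposition is:
Bags: B1 = {a, f, h}  B2 = {a, c, f}  B3 = {a, c, g}  B4 = {a, b, g}  B5 = {a, b, e}  B6 = {a, d, e}
Tree: B1–B2, B2–B3, B3–B4, B4–B5, B5–B6
Every bag has size at most 3, so the width is 3 − 1 = 2 and tw(G) ≤ 2. For the lower bound, G contains the cycle a–h–f–c–g–b–e–d–a, so G is not a forest; only forests have treewidth ≤ 1, hence tw(G) ≥ 2. Therefore the treewidth is 2.

2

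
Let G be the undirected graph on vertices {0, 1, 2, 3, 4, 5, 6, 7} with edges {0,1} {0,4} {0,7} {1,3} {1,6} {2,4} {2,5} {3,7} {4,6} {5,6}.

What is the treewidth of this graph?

2

A width-2 tree decomposition is:
Bags: B1 = {2, 4, 5}  B2 = {4, 5, 6}  B3 = {0, 4, 6}  B4 = {0, 1, 6}  B5 = {0, 1, 7}  B6 = {1, 3, 7}
Tree: B1–B2, B2–B3, B3–B4, B4–B5, B5–B6
Every bag has size at most 3, so the width is 3 − 1 = 2 and tw(G) ≤ 2. The edges 2–5–6–4–2 form a cycle, so G is not a tree and its treewidth is at least 2. Combining the bounds, tw(G) = 2.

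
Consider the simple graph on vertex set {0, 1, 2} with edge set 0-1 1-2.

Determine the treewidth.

1

A width-1 tree decomposition is:
Bags: B1 = {1, 2}  B2 = {0, 1}
Tree: B1–B2
Every bag has size at most 2, so the width is 2 − 1 = 1 and tw(G) ≤ 1. Any graph with an edge has treewidth ≥ 1, and G has the edge 1–2. The upper and lower bounds meet at 1, so that is the treewidth.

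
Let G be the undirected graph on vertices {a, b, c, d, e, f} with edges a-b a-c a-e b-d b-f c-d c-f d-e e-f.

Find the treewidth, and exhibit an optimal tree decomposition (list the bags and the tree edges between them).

Treewidth 3.
One optimal decomposition is:
Bags: B1 = {a, b, c, e}  B2 = {b, c, e, f}  B3 = {b, c, d, e}
Tree: B1–B2, B2–B3

Each bag holds 4 vertices, so the decomposition has width 3, which upper-bounds the treewidth. For the lower bound: the 4 vertex sets {a,e}, {c,f}, {b}, {d} are disjoint, each induces a connected subgraph, and every pair is joined by at least one edge of G. Contracting each set to a single vertex therefore yields K_{4} as a minor, and since treewidth is minor-monotone, tw(G) ≥ tw(K_{4}) = 3. Hence tw(G) = 3 exactly.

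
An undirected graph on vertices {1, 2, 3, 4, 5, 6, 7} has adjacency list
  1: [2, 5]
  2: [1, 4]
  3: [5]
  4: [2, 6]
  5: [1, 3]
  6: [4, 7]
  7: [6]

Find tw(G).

A width-1 tree decomposition is:
Bags: B1 = {6, 7}  B2 = {4, 6}  B3 = {2, 4}  B4 = {1, 2}  B5 = {1, 5}  B6 = {3, 5}
Tree: B1–B2, B2–B3, B3–B4, B4–B5, B5–B6
Every bag has size at most 2, so the width is 2 − 1 = 1 and tw(G) ≤ 1. Since G has at least one edge (e.g. 7–6), it is not an edgeless graph, so tw(G) ≥ 1. Hence tw(G) = 1 exactly.

1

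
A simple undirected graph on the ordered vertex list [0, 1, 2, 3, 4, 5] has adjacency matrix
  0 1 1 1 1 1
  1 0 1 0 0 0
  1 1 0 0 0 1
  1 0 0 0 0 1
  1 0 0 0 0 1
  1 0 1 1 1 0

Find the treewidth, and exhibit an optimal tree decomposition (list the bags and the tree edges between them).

Treewidth 2.
One optimal decomposition is:
Bags: B1 = {0, 4, 5}  B2 = {0, 2, 5}  B3 = {0, 3, 5}  B4 = {0, 1, 2}
Tree: B1–B2, B1–B3, B2–B4

Every bag has size at most 3, so the width is 3 − 1 = 2 and tw(G) ≤ 2. On the other hand G contains the 3-clique {0, 1, 2}. A clique must lie in a single bag of any decomposition, so no decomposition can have width below 2. Hence tw(G) = 2 exactly.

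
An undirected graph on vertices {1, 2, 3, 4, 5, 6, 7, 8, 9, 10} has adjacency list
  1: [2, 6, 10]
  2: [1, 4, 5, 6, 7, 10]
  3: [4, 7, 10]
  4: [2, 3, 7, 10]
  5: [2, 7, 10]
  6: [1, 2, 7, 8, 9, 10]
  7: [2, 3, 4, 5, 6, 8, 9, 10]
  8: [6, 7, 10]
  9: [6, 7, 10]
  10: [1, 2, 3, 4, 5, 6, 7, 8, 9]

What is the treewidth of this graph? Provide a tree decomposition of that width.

Every bag has size at most 4, so the width is 4 − 1 = 3 and tw(G) ≤ 3. Conversely, {1, 2, 6, 10} is a clique of size 4, and the vertices of any clique must share a bag in every tree decomposition; so some bag has ≥ 4 vertices and tw(G) ≥ 3. Combining the bounds, tw(G) = 3.

Treewidth 3.
One such decomposition:
Bags: B1 = {2, 4, 7, 10}  B2 = {2, 5, 7, 10}  B3 = {2, 6, 7, 10}  B4 = {6, 7, 9, 10}  B5 = {3, 4, 7, 10}  B6 = {6, 7, 8, 10}  B7 = {1, 2, 6, 10}
Tree: B1–B2, B1–B3, B3–B4, B1–B5, B4–B6, B3–B7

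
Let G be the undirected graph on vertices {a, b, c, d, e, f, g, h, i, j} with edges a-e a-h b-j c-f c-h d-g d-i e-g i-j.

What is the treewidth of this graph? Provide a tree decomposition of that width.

The largest bag has 2 vertices, giving width 1; this decomposition certifies tw(G) ≤ 1. Since G has at least one edge (e.g. b–j), it is not an edgeless graph, so tw(G) ≥ 1. Hence tw(G) = 1 exactly.

Treewidth 1.
One optimal decomposition is:
Bags: B1 = {b, j}  B2 = {i, j}  B3 = {d, i}  B4 = {d, g}  B5 = {e, g}  B6 = {a, e}  B7 = {a, h}  B8 = {c, h}  B9 = {c, f}
Tree: B1–B2, B2–B3, B3–B4, B4–B5, B5–B6, B6–B7, B7–B8, B8–B9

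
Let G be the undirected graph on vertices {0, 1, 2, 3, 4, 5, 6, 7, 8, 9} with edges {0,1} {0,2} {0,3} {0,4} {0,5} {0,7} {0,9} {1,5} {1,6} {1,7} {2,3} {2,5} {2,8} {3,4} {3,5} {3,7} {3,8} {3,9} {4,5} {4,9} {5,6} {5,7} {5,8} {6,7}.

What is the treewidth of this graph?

3

A width-3 tree decomposition is:
Bags: B1 = {0, 3, 5, 7}  B2 = {0, 2, 3, 5}  B3 = {2, 3, 5, 8}  B4 = {0, 1, 5, 7}  B5 = {0, 3, 4, 5}  B6 = {0, 3, 4, 9}  B7 = {1, 5, 6, 7}
Tree: B1–B2, B2–B3, B1–B4, B1–B5, B5–B6, B4–B7
The largest bag has 4 vertices, giving width 3; this decomposition certifies tw(G) ≤ 3. For the lower bound, the 4 vertices {0, 3, 4, 9} are pairwise adjacent, and any tree decomposition puts a clique entirely inside one bag — forcing width ≥ 3. The upper and lower bounds meet at 3, so that is the treewidth.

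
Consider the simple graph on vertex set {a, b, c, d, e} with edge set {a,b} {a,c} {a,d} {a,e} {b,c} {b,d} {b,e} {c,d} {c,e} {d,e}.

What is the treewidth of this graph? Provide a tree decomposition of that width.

Treewidth 4.
One such decomposition:
Bags: B1 = {a, b, c, d, e}
Tree: (single bag)

With just one bag of size 5, the width is 5 − 1 = 4, so tw(G) ≤ 4. For the lower bound, the 5 vertices {a, b, c, d, e} are pairwise adjacent, and any tree decomposition puts a clique entirely inside one bag — forcing width ≥ 4. Therefore the treewidth is 4.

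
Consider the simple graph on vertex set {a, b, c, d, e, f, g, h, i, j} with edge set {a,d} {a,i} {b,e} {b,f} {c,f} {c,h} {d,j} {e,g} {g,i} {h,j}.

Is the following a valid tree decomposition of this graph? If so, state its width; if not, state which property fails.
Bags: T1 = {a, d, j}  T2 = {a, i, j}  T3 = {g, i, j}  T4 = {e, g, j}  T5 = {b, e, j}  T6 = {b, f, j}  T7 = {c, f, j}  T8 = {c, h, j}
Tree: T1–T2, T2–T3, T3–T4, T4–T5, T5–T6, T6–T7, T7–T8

Yes; width 2.

Checking the three conditions: (i) the bags cover all of {a, b, c, d, e, f, g, h, i, j}; (ii) for each edge, some bag contains both endpoints; (iii) the bags containing any fixed vertex form a subtree. All hold, so the decomposition is valid with width 3 − 1 = 2.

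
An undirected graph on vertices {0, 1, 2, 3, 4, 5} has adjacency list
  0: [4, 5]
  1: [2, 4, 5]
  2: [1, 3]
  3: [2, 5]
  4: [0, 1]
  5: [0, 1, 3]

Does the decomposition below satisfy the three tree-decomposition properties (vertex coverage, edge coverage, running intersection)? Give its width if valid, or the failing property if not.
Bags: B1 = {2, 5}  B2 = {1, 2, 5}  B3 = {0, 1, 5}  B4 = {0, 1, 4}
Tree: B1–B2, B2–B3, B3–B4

No — vertex 3 appears in no bag.

A tree decomposition must satisfy three properties: every vertex lies in some bag; for every edge, both endpoints lie together in some bag; and for every vertex, the bags containing it form a connected subtree. Here vertex 3 appears in no bag, so the decomposition is invalid.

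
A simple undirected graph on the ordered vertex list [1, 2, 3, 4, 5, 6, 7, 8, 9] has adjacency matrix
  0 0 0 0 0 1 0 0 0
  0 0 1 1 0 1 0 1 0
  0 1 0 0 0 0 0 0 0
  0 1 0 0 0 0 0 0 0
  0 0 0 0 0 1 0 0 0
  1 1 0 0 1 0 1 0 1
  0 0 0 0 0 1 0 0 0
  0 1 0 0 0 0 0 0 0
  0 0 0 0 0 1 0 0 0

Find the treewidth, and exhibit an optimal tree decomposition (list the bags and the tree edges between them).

The largest bag has 2 vertices, giving width 1; this decomposition certifies tw(G) ≤ 1. G has an edge, so its treewidth is at least 1. The upper and lower bounds meet at 1, so that is the treewidth.

Treewidth 1.
One such decomposition:
Bags: B1 = {2, 6}  B2 = {6, 9}  B3 = {2, 8}  B4 = {5, 6}  B5 = {2, 3}  B6 = {1, 6}  B7 = {6, 7}  B8 = {2, 4}
Tree: B1–B2, B1–B3, B1–B4, B1–B5, B1–B6, B1–B7, B3–B8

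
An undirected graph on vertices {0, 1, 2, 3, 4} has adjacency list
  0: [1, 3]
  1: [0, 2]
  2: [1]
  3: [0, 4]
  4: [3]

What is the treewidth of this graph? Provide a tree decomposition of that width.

The largest bag has 2 vertices, giving width 1; this decomposition certifies tw(G) ≤ 1. Since G has at least one edge (e.g. 4–3), it is not an edgeless graph, so tw(G) ≥ 1. Combining the bounds, tw(G) = 1.

Treewidth 1.
One optimal decomposition is:
Bags: B1 = {3, 4}  B2 = {0, 3}  B3 = {0, 1}  B4 = {1, 2}
Tree: B1–B2, B2–B3, B3–B4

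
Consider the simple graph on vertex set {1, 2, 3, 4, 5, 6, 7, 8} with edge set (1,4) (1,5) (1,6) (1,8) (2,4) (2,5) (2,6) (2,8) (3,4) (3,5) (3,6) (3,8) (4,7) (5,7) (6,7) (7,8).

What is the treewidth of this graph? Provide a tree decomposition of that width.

Treewidth 4.
Bags: B1 = {1, 2, 3, 7, 8}  B2 = {1, 2, 3, 6, 7}  B3 = {1, 2, 3, 5, 7}  B4 = {1, 2, 3, 4, 7}
Tree: B1–B2, B2–B3, B3–B4

The largest bag has 5 vertices, giving width 4; this decomposition certifies tw(G) ≤ 4. For the lower bound: the 5 vertex sets {3,8}, {2,6}, {5,7}, {1}, {4} are disjoint, each induces a connected subgraph, and every pair is joined by at least one edge of G. Contracting each set to a single vertex therefore yields K_{5} as a minor, and since treewidth is minor-monotone, tw(G) ≥ tw(K_{5}) = 4. Therefore the treewidth is 4.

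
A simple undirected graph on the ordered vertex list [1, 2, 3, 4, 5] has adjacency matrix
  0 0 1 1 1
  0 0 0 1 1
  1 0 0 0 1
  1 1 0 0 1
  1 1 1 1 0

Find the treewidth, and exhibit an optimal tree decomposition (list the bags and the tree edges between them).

Treewidth 2.
Bags: B1 = {1, 4, 5}  B2 = {2, 4, 5}  B3 = {1, 3, 5}
Tree: B1–B2, B1–B3

Every bag has size at most 3, so the width is 3 − 1 = 2 and tw(G) ≤ 2. On the other hand G contains the 3-clique {1, 3, 5}. A clique must lie in a single bag of any decomposition, so no decomposition can have width below 2. The upper and lower bounds meet at 2, so that is the treewidth.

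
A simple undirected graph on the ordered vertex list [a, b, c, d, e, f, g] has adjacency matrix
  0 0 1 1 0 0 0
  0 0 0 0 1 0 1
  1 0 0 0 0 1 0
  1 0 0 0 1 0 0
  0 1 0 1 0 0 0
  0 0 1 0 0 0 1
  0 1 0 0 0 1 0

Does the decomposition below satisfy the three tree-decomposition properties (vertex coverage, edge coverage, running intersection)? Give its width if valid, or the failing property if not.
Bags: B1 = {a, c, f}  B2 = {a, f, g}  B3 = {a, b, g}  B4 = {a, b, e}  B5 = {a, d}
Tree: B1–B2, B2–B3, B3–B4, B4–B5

A tree decomposition must satisfy three properties: every vertex lies in some bag; for every edge, both endpoints lie together in some bag; and for every vertex, the bags containing it form a connected subtree. Here edge (e,d) lies in no bag, so the decomposition is invalid.

No — edge (e,d) lies in no bag.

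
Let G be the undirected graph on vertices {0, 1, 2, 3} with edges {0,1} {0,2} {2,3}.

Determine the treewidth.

1

A width-1 tree decomposition is:
Bags: B1 = {0, 1}  B2 = {0, 2}  B3 = {2, 3}
Tree: B1–B2, B2–B3
Each bag holds 2 vertices, so the decomposition has width 1, which upper-bounds the treewidth. Since G has at least one edge (e.g. 1–0), it is not an edgeless graph, so tw(G) ≥ 1. Combining the bounds, tw(G) = 1.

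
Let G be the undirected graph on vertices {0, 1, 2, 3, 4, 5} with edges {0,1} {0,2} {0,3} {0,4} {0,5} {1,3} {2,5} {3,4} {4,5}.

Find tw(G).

A width-2 tree decomposition is:
Bags: B1 = {0, 3, 4}  B2 = {0, 4, 5}  B3 = {0, 1, 3}  B4 = {0, 2, 5}
Tree: B1–B2, B1–B3, B2–B4
The largest bag has 3 vertices, giving width 2; this decomposition certifies tw(G) ≤ 2. Conversely, {0, 2, 5} is a clique of size 3, and the vertices of any clique must share a bag in every tree decomposition; so some bag has ≥ 3 vertices and tw(G) ≥ 2. Combining the bounds, tw(G) = 2.

2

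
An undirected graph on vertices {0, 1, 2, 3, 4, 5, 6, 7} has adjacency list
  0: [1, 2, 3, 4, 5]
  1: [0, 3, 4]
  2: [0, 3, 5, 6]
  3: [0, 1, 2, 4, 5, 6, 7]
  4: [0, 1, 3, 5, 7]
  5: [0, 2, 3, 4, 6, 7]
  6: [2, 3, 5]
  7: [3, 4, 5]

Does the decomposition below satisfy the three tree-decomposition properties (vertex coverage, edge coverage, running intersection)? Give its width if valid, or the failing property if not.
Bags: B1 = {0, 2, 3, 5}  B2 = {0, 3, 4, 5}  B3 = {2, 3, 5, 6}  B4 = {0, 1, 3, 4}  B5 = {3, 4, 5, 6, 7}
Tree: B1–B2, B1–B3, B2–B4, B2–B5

No — bags containing vertex 6 are not connected in the tree.

A tree decomposition must satisfy three properties: every vertex lies in some bag; for every edge, both endpoints lie together in some bag; and for every vertex, the bags containing it form a connected subtree. Here bags containing vertex 6 are not connected in the tree, so the decomposition is invalid.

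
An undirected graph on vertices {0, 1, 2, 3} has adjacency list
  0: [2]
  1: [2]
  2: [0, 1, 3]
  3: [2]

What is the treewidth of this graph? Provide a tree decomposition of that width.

Every bag has size at most 2, so the width is 2 − 1 = 1 and tw(G) ≤ 1. Any graph with an edge has treewidth ≥ 1, and G has the edge 1–2. Therefore the treewidth is 1.

Treewidth 1.
One optimal decomposition is:
Bags: B1 = {1, 2}  B2 = {2, 3}  B3 = {0, 2}
Tree: B1–B2, B1–B3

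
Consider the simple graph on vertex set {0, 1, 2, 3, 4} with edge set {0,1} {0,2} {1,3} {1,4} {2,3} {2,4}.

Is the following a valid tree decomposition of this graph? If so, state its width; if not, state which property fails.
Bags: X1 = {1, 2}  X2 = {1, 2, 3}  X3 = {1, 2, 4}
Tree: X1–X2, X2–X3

No — vertex 0 appears in no bag.

A tree decomposition must satisfy three properties: every vertex lies in some bag; for every edge, both endpoints lie together in some bag; and for every vertex, the bags containing it form a connected subtree. Here vertex 0 appears in no bag, so the decomposition is invalid.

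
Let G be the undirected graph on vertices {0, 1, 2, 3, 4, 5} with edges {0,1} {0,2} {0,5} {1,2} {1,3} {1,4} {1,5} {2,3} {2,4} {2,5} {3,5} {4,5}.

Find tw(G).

A width-3 tree decomposition is:
Bags: B1 = {1, 2, 4, 5}  B2 = {1, 2, 3, 5}  B3 = {0, 1, 2, 5}
Tree: B1–B2, B1–B3
Each bag holds 4 vertices, so the decomposition has width 3, which upper-bounds the treewidth. Conversely, {0, 1, 2, 5} is a clique of size 4, and the vertices of any clique must share a bag in every tree decomposition; so some bag has ≥ 4 vertices and tw(G) ≥ 3. The upper and lower bounds meet at 3, so that is the treewidth.

3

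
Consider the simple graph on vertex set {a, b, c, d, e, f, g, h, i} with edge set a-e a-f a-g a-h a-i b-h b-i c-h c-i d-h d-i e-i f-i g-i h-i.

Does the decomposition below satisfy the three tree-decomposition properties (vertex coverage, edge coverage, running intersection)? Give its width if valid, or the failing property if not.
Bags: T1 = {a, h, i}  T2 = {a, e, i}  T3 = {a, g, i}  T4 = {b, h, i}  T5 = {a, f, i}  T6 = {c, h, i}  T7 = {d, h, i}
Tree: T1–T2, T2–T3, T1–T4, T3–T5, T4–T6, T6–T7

Yes; width 2.

Vertex coverage: the bags together contain {a, b, c, d, e, f, g, h, i}, the full vertex set. Edge coverage: each edge of G has both endpoints in at least one bag. Running intersection: for every vertex, the bags containing it form a connected subtree. All three properties hold, so this is a valid tree decomposition of width max|bag| − 1 = 2, and hence tw(G) ≤ 2.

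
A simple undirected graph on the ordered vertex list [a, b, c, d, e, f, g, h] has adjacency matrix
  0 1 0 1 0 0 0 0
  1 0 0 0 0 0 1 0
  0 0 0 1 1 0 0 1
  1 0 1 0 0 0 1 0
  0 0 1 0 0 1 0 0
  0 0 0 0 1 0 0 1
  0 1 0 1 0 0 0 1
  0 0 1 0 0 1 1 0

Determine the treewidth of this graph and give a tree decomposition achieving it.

Each bag holds 3 vertices, so the decomposition has width 2, which upper-bounds the treewidth. The edges b–a–d–g–b form a cycle, so G is not a tree and its treewidth is at least 2. Therefore the treewidth is 2.

Treewidth 2.
Bags: B1 = {a, b, g}  B2 = {a, d, g}  B3 = {d, g, h}  B4 = {c, d, h}  B5 = {c, f, h}  B6 = {c, e, f}
Tree: B1–B2, B2–B3, B3–B4, B4–B5, B5–B6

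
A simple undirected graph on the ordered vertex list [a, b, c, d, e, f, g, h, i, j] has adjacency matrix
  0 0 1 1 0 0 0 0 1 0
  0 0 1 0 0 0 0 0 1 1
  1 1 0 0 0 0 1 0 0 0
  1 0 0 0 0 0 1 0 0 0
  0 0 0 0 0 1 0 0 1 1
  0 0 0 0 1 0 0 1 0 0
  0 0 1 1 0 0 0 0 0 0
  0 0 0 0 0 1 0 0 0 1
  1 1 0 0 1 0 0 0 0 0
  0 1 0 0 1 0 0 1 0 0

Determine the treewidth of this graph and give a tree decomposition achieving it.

Treewidth 2.
One such decomposition:
Bags: B1 = {f, h, j}  B2 = {e, f, j}  B3 = {b, e, j}  B4 = {b, e, i}  B5 = {b, c, i}  B6 = {a, c, i}  B7 = {a, c, g}  B8 = {a, d, g}
Tree: B1–B2, B2–B3, B3–B4, B4–B5, B5–B6, B6–B7, B7–B8

Every bag has size at most 3, so the width is 3 − 1 = 2 and tw(G) ≤ 2. Since h–f–e–j–h is a cycle in G, G is not acyclic. Forests are exactly the graphs of treewidth ≤ 1, so tw(G) ≥ 2. Therefore the treewidth is 2.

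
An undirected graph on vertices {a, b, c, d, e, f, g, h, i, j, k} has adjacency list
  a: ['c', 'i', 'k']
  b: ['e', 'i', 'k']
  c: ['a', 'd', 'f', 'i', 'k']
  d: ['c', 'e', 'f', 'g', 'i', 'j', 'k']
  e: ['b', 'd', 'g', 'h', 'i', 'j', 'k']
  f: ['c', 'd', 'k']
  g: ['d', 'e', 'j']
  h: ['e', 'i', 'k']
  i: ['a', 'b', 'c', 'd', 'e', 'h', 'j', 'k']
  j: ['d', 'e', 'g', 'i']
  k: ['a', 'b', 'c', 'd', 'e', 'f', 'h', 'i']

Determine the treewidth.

A width-3 tree decomposition is:
Bags: B1 = {d, e, i, k}  B2 = {c, d, i, k}  B3 = {d, e, i, j}  B4 = {d, e, g, j}  B5 = {e, h, i, k}  B6 = {b, e, i, k}  B7 = {a, c, i, k}  B8 = {c, d, f, k}
Tree: B1–B2, B1–B3, B3–B4, B1–B5, B5–B6, B2–B7, B2–B8
Each bag holds 4 vertices, so the decomposition has width 3, which upper-bounds the treewidth. On the other hand G contains the 4-clique {d, e, g, j}. A clique must lie in a single bag of any decomposition, so no decomposition can have width below 3. Combining the bounds, tw(G) = 3.

3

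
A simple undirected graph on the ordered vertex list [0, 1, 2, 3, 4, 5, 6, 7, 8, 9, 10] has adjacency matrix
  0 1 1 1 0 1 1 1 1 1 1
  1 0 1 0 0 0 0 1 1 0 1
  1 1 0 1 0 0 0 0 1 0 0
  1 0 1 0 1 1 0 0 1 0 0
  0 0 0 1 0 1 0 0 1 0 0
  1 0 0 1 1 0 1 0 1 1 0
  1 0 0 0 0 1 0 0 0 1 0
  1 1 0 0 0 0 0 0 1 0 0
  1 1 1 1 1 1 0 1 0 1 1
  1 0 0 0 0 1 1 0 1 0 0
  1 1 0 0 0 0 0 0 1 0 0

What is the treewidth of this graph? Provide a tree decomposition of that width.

Treewidth 3.
One such decomposition:
Bags: B1 = {0, 3, 5, 8}  B2 = {0, 2, 3, 8}  B3 = {3, 4, 5, 8}  B4 = {0, 5, 8, 9}  B5 = {0, 1, 2, 8}  B6 = {0, 5, 6, 9}  B7 = {0, 1, 8, 10}  B8 = {0, 1, 7, 8}
Tree: B1–B2, B1–B3, B1–B4, B2–B5, B4–B6, B5–B7, B7–B8

The largest bag has 4 vertices, giving width 3; this decomposition certifies tw(G) ≤ 3. For the lower bound, the 4 vertices {0, 1, 2, 8} are pairwise adjacent, and any tree decomposition puts a clique entirely inside one bag — forcing width ≥ 3. Combining the bounds, tw(G) = 3.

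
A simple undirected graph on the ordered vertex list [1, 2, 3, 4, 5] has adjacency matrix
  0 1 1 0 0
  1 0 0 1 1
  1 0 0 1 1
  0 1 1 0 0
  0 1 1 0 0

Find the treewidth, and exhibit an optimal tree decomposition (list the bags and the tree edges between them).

The largest bag has 3 vertices, giving width 2; this decomposition certifies tw(G) ≤ 2. For the lower bound, G contains the cycle 2–1–3–4–2, so G is not a forest; only forests have treewidth ≤ 1, hence tw(G) ≥ 2. Therefore the treewidth is 2.

Treewidth 2.
One such decomposition:
Bags: B1 = {1, 2, 3}  B2 = {2, 3, 4}  B3 = {2, 3, 5}
Tree: B1–B2, B2–B3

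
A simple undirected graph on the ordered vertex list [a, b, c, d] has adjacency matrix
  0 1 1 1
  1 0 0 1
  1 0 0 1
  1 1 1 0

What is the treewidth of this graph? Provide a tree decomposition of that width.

Every bag has size at most 3, so the width is 3 − 1 = 2 and tw(G) ≤ 2. Conversely, {a, c, d} is a clique of size 3, and the vertices of any clique must share a bag in every tree decomposition; so some bag has ≥ 3 vertices and tw(G) ≥ 2. Combining the bounds, tw(G) = 2.

Treewidth 2.
One optimal decomposition is:
Bags: B1 = {a, b, d}  B2 = {a, c, d}
Tree: B1–B2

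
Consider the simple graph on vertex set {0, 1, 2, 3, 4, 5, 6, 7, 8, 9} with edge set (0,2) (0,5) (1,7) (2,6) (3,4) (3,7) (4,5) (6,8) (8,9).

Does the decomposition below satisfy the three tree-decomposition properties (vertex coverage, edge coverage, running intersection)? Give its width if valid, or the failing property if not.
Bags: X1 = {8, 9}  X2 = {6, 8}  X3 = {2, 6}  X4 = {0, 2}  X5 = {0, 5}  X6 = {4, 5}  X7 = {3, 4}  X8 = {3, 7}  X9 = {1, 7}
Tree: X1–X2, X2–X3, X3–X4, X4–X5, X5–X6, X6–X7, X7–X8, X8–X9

Yes; width 1.

Every vertex of G appears in some bag (union = {0, 1, 2, 3, 4, 5, 6, 7, 8, 9}); every edge is covered by a bag; and for each vertex v the set of bags containing v is connected in the bag tree. The decomposition is therefore valid. The largest bag has 2 vertices, so the width is 1.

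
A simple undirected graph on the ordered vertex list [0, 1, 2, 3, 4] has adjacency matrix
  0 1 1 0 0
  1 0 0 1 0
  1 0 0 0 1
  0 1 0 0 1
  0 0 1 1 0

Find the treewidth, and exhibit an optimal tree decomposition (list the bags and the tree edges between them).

Treewidth 2.
One such decomposition:
Bags: B1 = {0, 1, 3}  B2 = {0, 2, 3}  B3 = {2, 3, 4}
Tree: B1–B2, B2–B3

The largest bag has 3 vertices, giving width 2; this decomposition certifies tw(G) ≤ 2. The edges 3–1–0–2–4–3 form a cycle, so G is not a tree and its treewidth is at least 2. Hence tw(G) = 2 exactly.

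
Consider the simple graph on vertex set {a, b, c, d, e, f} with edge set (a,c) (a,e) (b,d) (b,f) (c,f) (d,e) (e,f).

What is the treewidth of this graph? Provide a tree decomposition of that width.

Treewidth 2.
One such decomposition:
Bags: B1 = {b, d, f}  B2 = {d, e, f}  B3 = {c, e, f}  B4 = {a, c, e}
Tree: B1–B2, B2–B3, B3–B4

Each bag holds 3 vertices, so the decomposition has width 2, which upper-bounds the treewidth. For the lower bound, G contains the cycle b–d–e–f–b, so G is not a forest; only forests have treewidth ≤ 1, hence tw(G) ≥ 2. Combining the bounds, tw(G) = 2.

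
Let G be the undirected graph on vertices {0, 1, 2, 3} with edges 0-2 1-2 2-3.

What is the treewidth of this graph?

1

A width-1 tree decomposition is:
Bags: B1 = {0, 2}  B2 = {2, 3}  B3 = {1, 2}
Tree: B1–B2, B2–B3
Each bag holds 2 vertices, so the decomposition has width 1, which upper-bounds the treewidth. Since G has at least one edge (e.g. 2–0), it is not an edgeless graph, so tw(G) ≥ 1. The upper and lower bounds meet at 1, so that is the treewidth.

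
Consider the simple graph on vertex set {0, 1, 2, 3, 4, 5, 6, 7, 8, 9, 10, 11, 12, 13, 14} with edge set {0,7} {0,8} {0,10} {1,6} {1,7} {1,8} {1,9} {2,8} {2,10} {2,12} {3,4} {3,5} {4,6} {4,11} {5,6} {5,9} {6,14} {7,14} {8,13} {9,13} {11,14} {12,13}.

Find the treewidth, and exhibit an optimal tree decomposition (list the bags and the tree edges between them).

Treewidth 3.
Bags: B1 = {3, 4, 11, 14}  B2 = {3, 4, 6, 14}  B3 = {3, 5, 6, 14}  B4 = {5, 6, 7, 14}  B5 = {1, 5, 6, 7}  B6 = {1, 5, 7, 9}  B7 = {0, 1, 7, 9}  B8 = {0, 1, 8, 9}  B9 = {0, 8, 9, 13}  B10 = {0, 8, 10, 13}  B11 = {2, 8, 10, 13}  B12 = {2, 10, 12, 13}
Tree: B1–B2, B2–B3, B3–B4, B4–B5, B5–B6, B6–B7, B7–B8, B8–B9, B9–B10, B10–B11, B11–B12

Every bag has size at most 4, so the width is 4 − 1 = 3 and tw(G) ≤ 3. For the lower bound: the 4 vertex sets {3,4,11}, {14}, {6}, {1,5,7,9} are disjoint, each induces a connected subgraph, and every pair is joined by at least one edge of G. Contracting each set to a single vertex therefore yields K_{4} as a minor, and since treewidth is minor-monotone, tw(G) ≥ tw(K_{4}) = 3. The upper and lower bounds meet at 3, so that is the treewidth.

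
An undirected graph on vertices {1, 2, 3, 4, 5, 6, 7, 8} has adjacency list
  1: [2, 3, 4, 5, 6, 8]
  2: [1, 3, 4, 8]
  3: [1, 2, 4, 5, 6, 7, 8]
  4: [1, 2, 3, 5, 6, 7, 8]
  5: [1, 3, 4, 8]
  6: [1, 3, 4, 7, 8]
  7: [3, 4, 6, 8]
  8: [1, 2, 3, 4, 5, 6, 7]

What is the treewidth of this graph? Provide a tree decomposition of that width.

Treewidth 4.
One optimal decomposition is:
Bags: B1 = {1, 2, 3, 4, 8}  B2 = {1, 3, 4, 6, 8}  B3 = {1, 3, 4, 5, 8}  B4 = {3, 4, 6, 7, 8}
Tree: B1–B2, B1–B3, B2–B4

Each bag holds 5 vertices, so the decomposition has width 4, which upper-bounds the treewidth. For the lower bound, the 5 vertices {1, 2, 3, 4, 8} are pairwise adjacent, and any tree decomposition puts a clique entirely inside one bag — forcing width ≥ 4. Combining the bounds, tw(G) = 4.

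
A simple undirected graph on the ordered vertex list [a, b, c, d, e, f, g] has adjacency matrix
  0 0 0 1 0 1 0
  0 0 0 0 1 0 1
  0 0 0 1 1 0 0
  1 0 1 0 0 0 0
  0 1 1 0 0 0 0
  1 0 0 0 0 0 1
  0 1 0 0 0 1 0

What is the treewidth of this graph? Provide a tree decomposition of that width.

Treewidth 2.
Bags: B1 = {a, d, f}  B2 = {c, d, f}  B3 = {c, e, f}  B4 = {b, e, f}  B5 = {b, f, g}
Tree: B1–B2, B2–B3, B3–B4, B4–B5

The largest bag has 3 vertices, giving width 2; this decomposition certifies tw(G) ≤ 2. For the lower bound, G contains the cycle f–a–d–c–e–b–g–f, so G is not a forest; only forests have treewidth ≤ 1, hence tw(G) ≥ 2. Therefore the treewidth is 2.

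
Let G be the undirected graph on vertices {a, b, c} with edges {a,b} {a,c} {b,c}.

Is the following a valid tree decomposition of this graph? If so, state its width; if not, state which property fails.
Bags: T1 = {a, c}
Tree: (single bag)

No — vertex b appears in no bag.

A tree decomposition must satisfy three properties: every vertex lies in some bag; for every edge, both endpoints lie together in some bag; and for every vertex, the bags containing it form a connected subtree. Here vertex b appears in no bag, so the decomposition is invalid.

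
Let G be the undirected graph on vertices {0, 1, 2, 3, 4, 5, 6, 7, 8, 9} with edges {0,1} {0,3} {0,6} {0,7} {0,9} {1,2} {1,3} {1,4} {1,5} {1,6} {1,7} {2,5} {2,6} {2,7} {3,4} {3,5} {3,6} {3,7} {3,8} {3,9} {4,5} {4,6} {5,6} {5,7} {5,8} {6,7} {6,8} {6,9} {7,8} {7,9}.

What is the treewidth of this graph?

A width-4 tree decomposition is:
Bags: B1 = {1, 3, 5, 6, 7}  B2 = {0, 1, 3, 6, 7}  B3 = {1, 2, 5, 6, 7}  B4 = {0, 3, 6, 7, 9}  B5 = {1, 3, 4, 5, 6}  B6 = {3, 5, 6, 7, 8}
Tree: B1–B2, B1–B3, B2–B4, B1–B5, B1–B6
Each bag holds 5 vertices, so the decomposition has width 4, which upper-bounds the treewidth. Conversely, {1, 2, 5, 6, 7} is a clique of size 5, and the vertices of any clique must share a bag in every tree decomposition; so some bag has ≥ 5 vertices and tw(G) ≥ 4. The upper and lower bounds meet at 4, so that is the treewidth.

4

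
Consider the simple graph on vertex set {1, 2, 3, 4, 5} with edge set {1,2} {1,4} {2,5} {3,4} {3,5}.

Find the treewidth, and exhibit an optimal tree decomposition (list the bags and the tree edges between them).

The largest bag has 3 vertices, giving width 2; this decomposition certifies tw(G) ≤ 2. For the lower bound, G contains the cycle 4–1–2–5–3–4, so G is not a forest; only forests have treewidth ≤ 1, hence tw(G) ≥ 2. Therefore the treewidth is 2.

Treewidth 2.
One such decomposition:
Bags: B1 = {1, 2, 4}  B2 = {2, 4, 5}  B3 = {3, 4, 5}
Tree: B1–B2, B2–B3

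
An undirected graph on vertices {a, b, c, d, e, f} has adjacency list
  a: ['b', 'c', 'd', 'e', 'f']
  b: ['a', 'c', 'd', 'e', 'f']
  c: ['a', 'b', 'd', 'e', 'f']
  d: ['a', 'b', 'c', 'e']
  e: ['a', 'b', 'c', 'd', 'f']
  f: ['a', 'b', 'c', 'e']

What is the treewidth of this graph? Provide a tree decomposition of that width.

Treewidth 4.
One such decomposition:
Bags: B1 = {a, b, c, d, e}  B2 = {a, b, c, e, f}
Tree: B1–B2

The largest bag has 5 vertices, giving width 4; this decomposition certifies tw(G) ≤ 4. On the other hand G contains the 5-clique {a, b, c, d, e}. A clique must lie in a single bag of any decomposition, so no decomposition can have width below 4. Hence tw(G) = 4 exactly.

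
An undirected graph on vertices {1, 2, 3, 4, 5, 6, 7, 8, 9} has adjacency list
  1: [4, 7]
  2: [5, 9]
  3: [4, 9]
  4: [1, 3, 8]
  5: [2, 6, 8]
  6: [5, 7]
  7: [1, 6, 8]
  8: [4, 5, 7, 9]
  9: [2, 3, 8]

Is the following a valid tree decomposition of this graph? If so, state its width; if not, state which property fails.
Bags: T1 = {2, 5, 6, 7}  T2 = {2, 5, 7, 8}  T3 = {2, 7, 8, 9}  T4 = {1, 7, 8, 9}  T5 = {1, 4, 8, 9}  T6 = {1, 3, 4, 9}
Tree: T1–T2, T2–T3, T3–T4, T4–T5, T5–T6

Yes; width 3.

Checking the three conditions: (i) the bags cover all of {1, 2, 3, 4, 5, 6, 7, 8, 9}; (ii) for each edge, some bag contains both endpoints; (iii) the bags containing any fixed vertex form a subtree. All hold, so the decomposition is valid with width 4 − 1 = 3.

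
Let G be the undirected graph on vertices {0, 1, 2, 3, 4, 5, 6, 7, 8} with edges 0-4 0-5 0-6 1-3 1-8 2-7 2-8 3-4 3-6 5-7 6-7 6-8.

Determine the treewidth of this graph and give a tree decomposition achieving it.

Treewidth 3.
One such decomposition:
Bags: B1 = {0, 1, 3, 4}  B2 = {0, 1, 3, 6}  B3 = {0, 1, 6, 8}  B4 = {0, 5, 6, 8}  B5 = {5, 6, 7, 8}  B6 = {2, 5, 7, 8}
Tree: B1–B2, B2–B3, B3–B4, B4–B5, B5–B6

Each bag holds 4 vertices, so the decomposition has width 3, which upper-bounds the treewidth. For the lower bound: the 4 vertex sets {1,3,4}, {0}, {6}, {2,5,7,8} are disjoint, each induces a connected subgraph, and every pair is joined by at least one edge of G. Contracting each set to a single vertex therefore yields K_{4} as a minor, and since treewidth is minor-monotone, tw(G) ≥ tw(K_{4}) = 3. Hence tw(G) = 3 exactly.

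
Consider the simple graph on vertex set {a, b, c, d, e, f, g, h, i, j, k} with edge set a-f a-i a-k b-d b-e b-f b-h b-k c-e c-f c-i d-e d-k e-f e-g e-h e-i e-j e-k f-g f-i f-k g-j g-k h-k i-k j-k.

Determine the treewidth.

A width-3 tree decomposition is:
Bags: B1 = {e, f, i, k}  B2 = {e, f, g, k}  B3 = {b, e, f, k}  B4 = {b, d, e, k}  B5 = {b, e, h, k}  B6 = {c, e, f, i}  B7 = {a, f, i, k}  B8 = {e, g, j, k}
Tree: B1–B2, B1–B3, B3–B4, B3–B5, B1–B6, B1–B7, B2–B8
The largest bag has 4 vertices, giving width 3; this decomposition certifies tw(G) ≤ 3. Conversely, {c, e, f, i} is a clique of size 4, and the vertices of any clique must share a bag in every tree decomposition; so some bag has ≥ 4 vertices and tw(G) ≥ 3. The upper and lower bounds meet at 3, so that is the treewidth.

3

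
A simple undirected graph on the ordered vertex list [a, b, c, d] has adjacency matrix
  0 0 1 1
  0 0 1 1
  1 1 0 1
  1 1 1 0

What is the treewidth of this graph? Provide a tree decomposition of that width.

The largest bag has 3 vertices, giving width 2; this decomposition certifies tw(G) ≤ 2. Conversely, {a, c, d} is a clique of size 3, and the vertices of any clique must share a bag in every tree decomposition; so some bag has ≥ 3 vertices and tw(G) ≥ 2. Therefore the treewidth is 2.

Treewidth 2.
Bags: B1 = {a, c, d}  B2 = {b, c, d}
Tree: B1–B2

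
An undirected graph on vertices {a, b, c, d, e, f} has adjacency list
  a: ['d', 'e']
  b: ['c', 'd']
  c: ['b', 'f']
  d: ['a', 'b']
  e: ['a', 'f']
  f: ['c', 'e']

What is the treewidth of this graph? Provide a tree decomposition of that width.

Treewidth 2.
One such decomposition:
Bags: B1 = {b, c, f}  B2 = {b, d, f}  B3 = {a, d, f}  B4 = {a, e, f}
Tree: B1–B2, B2–B3, B3–B4

Each bag holds 3 vertices, so the decomposition has width 2, which upper-bounds the treewidth. For the lower bound, G contains the cycle f–c–b–d–a–e–f, so G is not a forest; only forests have treewidth ≤ 1, hence tw(G) ≥ 2. Hence tw(G) = 2 exactly.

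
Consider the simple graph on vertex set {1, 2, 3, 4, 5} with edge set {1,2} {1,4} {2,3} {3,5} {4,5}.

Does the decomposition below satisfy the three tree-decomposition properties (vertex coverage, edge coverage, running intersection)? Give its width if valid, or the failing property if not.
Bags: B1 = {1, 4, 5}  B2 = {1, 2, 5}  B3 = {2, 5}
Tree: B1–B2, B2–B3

No — vertex 3 appears in no bag.

A tree decomposition must satisfy three properties: every vertex lies in some bag; for every edge, both endpoints lie together in some bag; and for every vertex, the bags containing it form a connected subtree. Here vertex 3 appears in no bag, so the decomposition is invalid.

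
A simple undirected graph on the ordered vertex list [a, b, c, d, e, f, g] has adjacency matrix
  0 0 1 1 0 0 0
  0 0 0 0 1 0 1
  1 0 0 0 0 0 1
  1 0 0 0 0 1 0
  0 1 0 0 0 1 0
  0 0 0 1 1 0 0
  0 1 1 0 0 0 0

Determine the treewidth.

A width-2 tree decomposition is:
Bags: B1 = {d, e, f}  B2 = {b, d, e}  B3 = {b, d, g}  B4 = {c, d, g}  B5 = {a, c, d}
Tree: B1–B2, B2–B3, B3–B4, B4–B5
The largest bag has 3 vertices, giving width 2; this decomposition certifies tw(G) ≤ 2. The edges d–f–e–b–g–c–a–d form a cycle, so G is not a tree and its treewidth is at least 2. Combining the bounds, tw(G) = 2.

2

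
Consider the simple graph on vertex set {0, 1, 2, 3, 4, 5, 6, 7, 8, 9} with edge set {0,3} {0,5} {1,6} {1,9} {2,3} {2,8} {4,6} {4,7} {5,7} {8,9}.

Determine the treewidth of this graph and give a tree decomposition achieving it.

Each bag holds 3 vertices, so the decomposition has width 2, which upper-bounds the treewidth. The edges 0–5–7–4–6–1–9–8–2–3–0 form a cycle, so G is not a tree and its treewidth is at least 2. Therefore the treewidth is 2.

Treewidth 2.
Bags: B1 = {0, 5, 7}  B2 = {0, 4, 7}  B3 = {0, 4, 6}  B4 = {0, 1, 6}  B5 = {0, 1, 9}  B6 = {0, 8, 9}  B7 = {0, 2, 8}  B8 = {0, 2, 3}
Tree: B1–B2, B2–B3, B3–B4, B4–B5, B5–B6, B6–B7, B7–B8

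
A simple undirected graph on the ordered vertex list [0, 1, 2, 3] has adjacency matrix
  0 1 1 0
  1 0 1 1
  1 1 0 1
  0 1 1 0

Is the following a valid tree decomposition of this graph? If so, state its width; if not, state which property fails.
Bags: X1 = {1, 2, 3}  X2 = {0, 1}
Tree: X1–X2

A tree decomposition must satisfy three properties: every vertex lies in some bag; for every edge, both endpoints lie together in some bag; and for every vertex, the bags containing it form a connected subtree. Here edge (2,0) lies in no bag, so the decomposition is invalid.

No — edge (2,0) lies in no bag.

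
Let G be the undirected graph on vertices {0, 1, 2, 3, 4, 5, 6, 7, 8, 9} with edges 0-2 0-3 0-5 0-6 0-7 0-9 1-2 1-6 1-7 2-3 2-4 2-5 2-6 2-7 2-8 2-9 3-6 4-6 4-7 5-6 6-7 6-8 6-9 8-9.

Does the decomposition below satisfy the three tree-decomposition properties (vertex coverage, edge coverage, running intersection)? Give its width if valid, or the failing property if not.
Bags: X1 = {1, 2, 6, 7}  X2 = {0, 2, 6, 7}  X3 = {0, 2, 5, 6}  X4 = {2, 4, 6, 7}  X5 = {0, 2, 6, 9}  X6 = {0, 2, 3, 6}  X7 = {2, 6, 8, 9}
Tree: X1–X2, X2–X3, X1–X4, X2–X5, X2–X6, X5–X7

Every vertex of G appears in some bag (union = {0, 1, 2, 3, 4, 5, 6, 7, 8, 9}); every edge is covered by a bag; and for each vertex v the set of bags containing v is connected in the bag tree. The decomposition is therefore valid. The largest bag has 4 vertices, so the width is 3.

Yes; width 3.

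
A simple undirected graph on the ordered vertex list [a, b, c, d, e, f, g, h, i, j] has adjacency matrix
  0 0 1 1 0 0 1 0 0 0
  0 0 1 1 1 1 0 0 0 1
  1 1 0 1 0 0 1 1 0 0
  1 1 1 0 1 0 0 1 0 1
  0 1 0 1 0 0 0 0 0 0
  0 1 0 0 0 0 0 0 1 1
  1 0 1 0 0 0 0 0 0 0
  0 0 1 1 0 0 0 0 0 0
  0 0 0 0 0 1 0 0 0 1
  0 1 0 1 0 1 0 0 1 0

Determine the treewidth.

2

A width-2 tree decomposition is:
Bags: B1 = {b, c, d}  B2 = {b, d, j}  B3 = {b, f, j}  B4 = {f, i, j}  B5 = {a, c, d}  B6 = {b, d, e}  B7 = {a, c, g}  B8 = {c, d, h}
Tree: B1–B2, B2–B3, B3–B4, B1–B5, B2–B6, B5–B7, B1–B8
Each bag holds 3 vertices, so the decomposition has width 2, which upper-bounds the treewidth. On the other hand G contains the 3-clique {c, d, h}. A clique must lie in a single bag of any decomposition, so no decomposition can have width below 2. Combining the bounds, tw(G) = 2.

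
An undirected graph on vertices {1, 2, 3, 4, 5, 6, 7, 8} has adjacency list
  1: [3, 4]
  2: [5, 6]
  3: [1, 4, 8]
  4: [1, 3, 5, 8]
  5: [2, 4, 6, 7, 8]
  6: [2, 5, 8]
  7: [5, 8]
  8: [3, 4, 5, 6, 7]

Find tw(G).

2

A width-2 tree decomposition is:
Bags: B1 = {3, 4, 8}  B2 = {4, 5, 8}  B3 = {1, 3, 4}  B4 = {5, 6, 8}  B5 = {2, 5, 6}  B6 = {5, 7, 8}
Tree: B1–B2, B1–B3, B2–B4, B4–B5, B2–B6
Each bag holds 3 vertices, so the decomposition has width 2, which upper-bounds the treewidth. On the other hand G contains the 3-clique {1, 3, 4}. A clique must lie in a single bag of any decomposition, so no decomposition can have width below 2. Therefore the treewidth is 2.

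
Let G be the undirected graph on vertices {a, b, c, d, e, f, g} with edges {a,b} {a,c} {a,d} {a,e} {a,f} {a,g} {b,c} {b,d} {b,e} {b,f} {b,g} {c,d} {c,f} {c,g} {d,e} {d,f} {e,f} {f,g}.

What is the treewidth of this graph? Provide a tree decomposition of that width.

Treewidth 4.
One such decomposition:
Bags: B1 = {a, b, c, d, f}  B2 = {a, b, d, e, f}  B3 = {a, b, c, f, g}
Tree: B1–B2, B1–B3

The largest bag has 5 vertices, giving width 4; this decomposition certifies tw(G) ≤ 4. Conversely, {a, b, d, e, f} is a clique of size 5, and the vertices of any clique must share a bag in every tree decomposition; so some bag has ≥ 5 vertices and tw(G) ≥ 4. Therefore the treewidth is 4.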